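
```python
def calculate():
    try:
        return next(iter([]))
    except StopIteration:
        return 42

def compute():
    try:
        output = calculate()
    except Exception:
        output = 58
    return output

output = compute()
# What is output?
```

Step-by-step execution trace:
1. `compute()` calls `calculate()`.
2. In calculate: `next(iter([]))` raises StopIteration; `except StopIteration` catches it → returns 42.
3. In compute: `output = calculate()` → output = 42. No exception reaches compute.
4. `except Exception` is skipped; compute returns 42.
5. output = 42.
Result: 42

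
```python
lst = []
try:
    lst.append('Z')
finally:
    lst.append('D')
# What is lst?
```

Step-by-step execution trace:
1. try: `lst.append('Z')` → lst = ['Z'].
2. The try body completes without raising.
3. finally always runs: `lst.append('D')` → lst = ['Z', 'D'].
Result: ['Z', 'D']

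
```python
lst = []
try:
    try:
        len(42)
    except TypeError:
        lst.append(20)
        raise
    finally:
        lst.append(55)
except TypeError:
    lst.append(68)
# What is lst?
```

Step-by-step execution trace:
1. Inner try: `len(42)` raises TypeError.
2. Inner `except TypeError` matches → `lst.append(20)` → lst = [20].
3. bare `raise` re-raises TypeError.
4. Inner `finally` runs during unwinding: `lst.append(55)` → lst = [20, 55].
5. Outer `except TypeError` matches → `lst.append(68)` → lst = [20, 55, 68].
Result: [20, 55, 68]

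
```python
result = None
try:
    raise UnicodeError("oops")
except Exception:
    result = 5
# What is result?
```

Step-by-step execution trace:
1. `raise UnicodeError(...)` raises UnicodeError.
2. `except Exception` matches (UnicodeError is a subclass of Exception) → result = 5.
Result: 5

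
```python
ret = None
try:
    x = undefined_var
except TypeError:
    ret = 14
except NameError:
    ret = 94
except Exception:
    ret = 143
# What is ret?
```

Step-by-step execution trace:
1. `x = undefined_var` raises NameError.
2. `except TypeError` does not match NameError; skipped.
3. `except NameError` matches → ret = 94.
4. Remaining except clauses are skipped.
Result: 94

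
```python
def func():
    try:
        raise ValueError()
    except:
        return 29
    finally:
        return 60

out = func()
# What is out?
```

Step-by-step execution trace:
1. `func()` enters try: `raise ValueError()` raises ValueError.
2. bare `except` matches → `return 29` sets pending return value 29.
3. Before returning, `finally: return 60` runs and overrides the pending return.
4. func() returns 60 → out = 60.
Result: 60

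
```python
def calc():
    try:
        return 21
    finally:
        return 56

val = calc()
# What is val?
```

Step-by-step execution trace:
1. `calc()` enters try: `return 21` sets pending return value 21.
2. Before returning, `finally: return 56` runs and overrides the pending return.
3. calc() returns 56 → val = 56.
Result: 56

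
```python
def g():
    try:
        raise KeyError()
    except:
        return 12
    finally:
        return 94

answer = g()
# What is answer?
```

Step-by-step execution trace:
1. `g()` enters try: `raise KeyError()` raises KeyError.
2. bare `except` matches → `return 12` sets pending return value 12.
3. Before returning, `finally: return 94` runs and overrides the pending return.
4. g() returns 94 → answer = 94.
Result: 94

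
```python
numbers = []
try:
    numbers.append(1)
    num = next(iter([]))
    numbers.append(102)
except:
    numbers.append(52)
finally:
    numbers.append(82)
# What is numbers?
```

Step-by-step execution trace:
1. try: `numbers.append(1)` → numbers = [1].
2. `num = next(iter([]))` raises StopIteration; `numbers.append(102)` is not reached.
3. bare `except` matches → `numbers.append(52)` → numbers = [1, 52].
4. finally always runs: `numbers.append(82)` → numbers = [1, 52, 82].
Result: [1, 52, 82]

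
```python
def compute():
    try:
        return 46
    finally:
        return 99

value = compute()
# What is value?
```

Step-by-step execution trace:
1. `compute()` enters try: `return 46` sets pending return value 46.
2. Before returning, `finally: return 99` runs and overrides the pending return.
3. compute() returns 99 → value = 99.
Result: 99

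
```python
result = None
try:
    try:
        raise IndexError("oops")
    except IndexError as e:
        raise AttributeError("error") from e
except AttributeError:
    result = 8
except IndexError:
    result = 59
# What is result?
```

Step-by-step execution trace:
1. Inner try raises IndexError; inner `except IndexError as e` catches it.
2. `raise AttributeError(...) from e` raises AttributeError (IndexError is attached as __cause__, but only AttributeError is active).
3. Outer `except AttributeError` matches → result = 8.
4. `except IndexError` is not reached.
Result: 8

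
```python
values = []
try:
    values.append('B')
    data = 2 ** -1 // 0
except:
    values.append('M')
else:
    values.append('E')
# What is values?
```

Step-by-step execution trace:
1. try: `values.append('B')` → values = ['B'].
2. `data = 2 ** -1 // 0` raises ZeroDivisionError.
3. bare `except` matches → `values.append('M')` → values = ['B', 'M'].
4. `else` is skipped (an exception was raised).
Result: ['B', 'M']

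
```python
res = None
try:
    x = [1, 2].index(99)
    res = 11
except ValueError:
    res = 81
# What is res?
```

Step-by-step execution trace:
1. `x = [1, 2].index(99)` raises ValueError.
2. `res = 11` is not reached.
3. `except ValueError` matches → res = 81.
Result: 81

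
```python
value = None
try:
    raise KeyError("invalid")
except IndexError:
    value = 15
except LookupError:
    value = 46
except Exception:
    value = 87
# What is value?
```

Step-by-step execution trace:
1. `raise KeyError(...)` raises KeyError.
2. `except IndexError` does not match (KeyError is not a subclass of IndexError); skipped.
3. `except LookupError` matches (KeyError is a subclass of LookupError) → value = 46.
4. `except Exception` is not reached.
Result: 46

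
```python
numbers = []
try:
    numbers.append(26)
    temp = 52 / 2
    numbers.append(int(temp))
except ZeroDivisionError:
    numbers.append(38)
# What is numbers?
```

Step-by-step execution trace:
1. try: `numbers.append(26)` → numbers = [26].
2. `temp = 52 / 2` → temp = 26.0. No exception raised.
3. `numbers.append(int(temp))` → numbers = [26, 26].
4. `except ZeroDivisionError` is skipped (no exception was raised).
Result: [26, 26]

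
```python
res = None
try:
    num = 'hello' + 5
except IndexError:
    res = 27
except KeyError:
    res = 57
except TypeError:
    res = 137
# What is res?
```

Step-by-step execution trace:
1. `num = 'hello' + 5` raises TypeError.
2. `except IndexError` does not match TypeError; skipped.
3. `except KeyError` does not match TypeError; skipped.
4. `except TypeError` matches → res = 137.
Result: 137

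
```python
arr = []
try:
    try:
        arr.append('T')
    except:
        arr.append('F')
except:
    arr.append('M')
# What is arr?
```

Step-by-step execution trace:
1. Inner try: `arr.append('T')` → arr = ['T']. No exception raised.
2. Inner `except` is skipped.
3. Inner try completes normally; outer `except` is skipped.
Result: ['T']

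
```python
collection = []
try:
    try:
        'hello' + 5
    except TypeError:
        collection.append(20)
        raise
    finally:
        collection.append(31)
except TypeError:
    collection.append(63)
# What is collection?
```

Step-by-step execution trace:
1. Inner try: `'hello' + 5` raises TypeError.
2. Inner `except TypeError` matches → `collection.append(20)` → collection = [20].
3. bare `raise` re-raises TypeError.
4. Inner `finally` runs during unwinding: `collection.append(31)` → collection = [20, 31].
5. Outer `except TypeError` matches → `collection.append(63)` → collection = [20, 31, 63].
Result: [20, 31, 63]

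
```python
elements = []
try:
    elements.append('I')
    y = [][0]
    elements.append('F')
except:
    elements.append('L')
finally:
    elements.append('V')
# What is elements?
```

Step-by-step execution trace:
1. try: `elements.append('I')` → elements = ['I'].
2. `y = [][0]` raises IndexError; `elements.append('F')` is not reached.
3. bare `except` matches → `elements.append('L')` → elements = ['I', 'L'].
4. finally always runs: `elements.append('V')` → elements = ['I', 'L', 'V'].
Result: ['I', 'L', 'V']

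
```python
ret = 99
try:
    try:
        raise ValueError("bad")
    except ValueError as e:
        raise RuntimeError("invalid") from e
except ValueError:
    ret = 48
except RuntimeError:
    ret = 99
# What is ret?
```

Step-by-step execution trace:
1. Inner try raises ValueError; inner `except ValueError as e` catches it.
2. `raise RuntimeError(...) from e` raises RuntimeError (ValueError is attached as __cause__, but only RuntimeError is active).
3. Outer `except ValueError` does not match RuntimeError; skipped.
4. Outer `except RuntimeError` matches → ret = 99.
Result: 99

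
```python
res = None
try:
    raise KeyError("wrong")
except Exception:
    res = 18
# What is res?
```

Step-by-step execution trace:
1. `raise KeyError(...)` raises KeyError.
2. `except Exception` matches (KeyError is a subclass of Exception) → res = 18.
Result: 18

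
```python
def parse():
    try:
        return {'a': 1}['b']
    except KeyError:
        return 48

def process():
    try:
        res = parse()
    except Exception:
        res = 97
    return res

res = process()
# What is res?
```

Step-by-step execution trace:
1. `process()` calls `parse()`.
2. In parse: `{'a': 1}['b']` raises KeyError; `except KeyError` catches it → returns 48.
3. In process: `res = parse()` → res = 48. No exception reaches process.
4. `except Exception` is skipped; process returns 48.
5. res = 48.
Result: 48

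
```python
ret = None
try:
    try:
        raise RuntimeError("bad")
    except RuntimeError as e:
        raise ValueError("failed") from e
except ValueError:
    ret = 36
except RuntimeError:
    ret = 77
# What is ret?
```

Step-by-step execution trace:
1. Inner try raises RuntimeError; inner `except RuntimeError as e` catches it.
2. `raise ValueError(...) from e` raises ValueError (RuntimeError is attached as __cause__, but only ValueError is active).
3. Outer `except ValueError` matches → ret = 36.
4. `except RuntimeError` is not reached.
Result: 36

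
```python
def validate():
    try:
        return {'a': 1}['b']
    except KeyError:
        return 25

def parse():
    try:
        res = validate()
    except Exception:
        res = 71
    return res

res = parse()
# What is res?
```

Step-by-step execution trace:
1. `parse()` calls `validate()`.
2. In validate: `{'a': 1}['b']` raises KeyError; `except KeyError` catches it → returns 25.
3. In parse: `res = validate()` → res = 25. No exception reaches parse.
4. `except Exception` is skipped; parse returns 25.
5. res = 25.
Result: 25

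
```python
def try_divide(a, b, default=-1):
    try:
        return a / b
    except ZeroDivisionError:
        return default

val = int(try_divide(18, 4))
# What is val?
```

Step-by-step execution trace:
1. `try_divide(18, 4)` enters try: `return 18 / 4` → returns 4.5. No exception raised.
2. `except ZeroDivisionError` is skipped.
3. `int(4.5)` → 4 → val = 4.
Result: 4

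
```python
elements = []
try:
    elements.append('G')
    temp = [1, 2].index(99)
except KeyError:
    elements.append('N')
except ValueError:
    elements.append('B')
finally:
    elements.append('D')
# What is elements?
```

Step-by-step execution trace:
1. try: `elements.append('G')` → elements = ['G'].
2. `temp = [1, 2].index(99)` raises ValueError.
3. `except KeyError` does not match ValueError; skipped.
4. `except ValueError` matches → `elements.append('B')` → elements = ['G', 'B'].
5. finally always runs: `elements.append('D')` → elements = ['G', 'B', 'D'].
Result: ['G', 'B', 'D']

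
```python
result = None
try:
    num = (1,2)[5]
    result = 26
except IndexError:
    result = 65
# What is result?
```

Step-by-step execution trace:
1. `num = (1,2)[5]` raises IndexError.
2. `result = 26` is not reached.
3. `except IndexError` matches → result = 65.
Result: 65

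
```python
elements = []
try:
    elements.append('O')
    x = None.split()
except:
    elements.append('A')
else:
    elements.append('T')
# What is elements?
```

Step-by-step execution trace:
1. try: `elements.append('O')` → elements = ['O'].
2. `x = None.split()` raises AttributeError.
3. bare `except` matches → `elements.append('A')` → elements = ['O', 'A'].
4. `else` is skipped (an exception was raised).
Result: ['O', 'A']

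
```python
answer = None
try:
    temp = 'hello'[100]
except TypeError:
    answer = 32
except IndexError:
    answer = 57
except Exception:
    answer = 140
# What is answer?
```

Step-by-step execution trace:
1. `temp = 'hello'[100]` raises IndexError.
2. `except TypeError` does not match IndexError; skipped.
3. `except IndexError` matches → answer = 57.
4. Remaining except clauses are skipped.
Result: 57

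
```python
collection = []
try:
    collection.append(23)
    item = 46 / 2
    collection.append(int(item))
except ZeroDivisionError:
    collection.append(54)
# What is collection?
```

Step-by-step execution trace:
1. try: `collection.append(23)` → collection = [23].
2. `item = 46 / 2` → item = 23.0. No exception raised.
3. `collection.append(int(item))` → collection = [23, 23].
4. `except ZeroDivisionError` is skipped (no exception was raised).
Result: [23, 23]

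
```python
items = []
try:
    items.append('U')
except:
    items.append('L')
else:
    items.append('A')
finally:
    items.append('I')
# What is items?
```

Step-by-step execution trace:
1. try: `items.append('U')` → items = ['U']. No exception raised.
2. `except` is skipped.
3. `else` runs: `items.append('A')` → items = ['U', 'A'].
4. `finally` always runs: `items.append('I')` → items = ['U', 'A', 'I'].
Result: ['U', 'A', 'I']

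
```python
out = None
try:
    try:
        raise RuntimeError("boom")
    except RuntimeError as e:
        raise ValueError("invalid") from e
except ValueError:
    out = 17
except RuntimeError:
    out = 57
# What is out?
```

Step-by-step execution trace:
1. Inner try raises RuntimeError; inner `except RuntimeError as e` catches it.
2. `raise ValueError(...) from e` raises ValueError (RuntimeError is attached as __cause__, but only ValueError is active).
3. Outer `except ValueError` matches → out = 17.
4. `except RuntimeError` is not reached.
Result: 17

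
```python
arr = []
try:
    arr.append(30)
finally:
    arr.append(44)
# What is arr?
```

Step-by-step execution trace:
1. try: `arr.append(30)` → arr = [30].
2. The try body completes without raising.
3. finally always runs: `arr.append(44)` → arr = [30, 44].
Result: [30, 44]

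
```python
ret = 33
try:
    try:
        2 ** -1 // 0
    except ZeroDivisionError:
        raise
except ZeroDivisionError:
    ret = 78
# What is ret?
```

Step-by-step execution trace:
1. Inner try: `2 ** -1 // 0` raises ZeroDivisionError.
2. Inner `except ZeroDivisionError` matches; bare `raise` re-raises the same ZeroDivisionError.
3. Outer `except ZeroDivisionError` matches → ret = 78.
Result: 78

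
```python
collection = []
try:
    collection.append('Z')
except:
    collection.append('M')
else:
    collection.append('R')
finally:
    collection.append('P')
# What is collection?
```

Step-by-step execution trace:
1. try: `collection.append('Z')` → collection = ['Z']. No exception raised.
2. `except` is skipped.
3. `else` runs: `collection.append('R')` → collection = ['Z', 'R'].
4. `finally` always runs: `collection.append('P')` → collection = ['Z', 'R', 'P'].
Result: ['Z', 'R', 'P']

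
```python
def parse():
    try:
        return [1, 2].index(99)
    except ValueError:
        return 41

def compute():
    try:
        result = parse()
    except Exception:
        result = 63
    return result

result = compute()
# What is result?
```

Step-by-step execution trace:
1. `compute()` calls `parse()`.
2. In parse: `[1, 2].index(99)` raises ValueError; `except ValueError` catches it → returns 41.
3. In compute: `result = parse()` → result = 41. No exception reaches compute.
4. `except Exception` is skipped; compute returns 41.
5. result = 41.
Result: 41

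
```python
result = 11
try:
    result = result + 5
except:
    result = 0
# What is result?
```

Step-by-step execution trace:
1. result starts at 11.
2. try: `result = result + 5` → result = 16. No exception raised.
3. `except` is skipped.
Result: 16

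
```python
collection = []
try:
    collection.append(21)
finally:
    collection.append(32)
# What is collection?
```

Step-by-step execution trace:
1. try: `collection.append(21)` → collection = [21].
2. The try body completes without raising.
3. finally always runs: `collection.append(32)` → collection = [21, 32].
Result: [21, 32]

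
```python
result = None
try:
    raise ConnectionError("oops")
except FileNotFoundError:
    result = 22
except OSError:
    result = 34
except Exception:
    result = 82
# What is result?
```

Step-by-step execution trace:
1. `raise ConnectionError(...)` raises ConnectionError.
2. `except FileNotFoundError` does not match (ConnectionError is not a subclass of FileNotFoundError); skipped.
3. `except OSError` matches (ConnectionError is a subclass of OSError) → result = 34.
4. `except Exception` is not reached.
Result: 34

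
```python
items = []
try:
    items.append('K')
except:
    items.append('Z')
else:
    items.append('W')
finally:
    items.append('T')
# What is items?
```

Step-by-step execution trace:
1. try: `items.append('K')` → items = ['K']. No exception raised.
2. `except` is skipped.
3. `else` runs: `items.append('W')` → items = ['K', 'W'].
4. `finally` always runs: `items.append('T')` → items = ['K', 'W', 'T'].
Result: ['K', 'W', 'T']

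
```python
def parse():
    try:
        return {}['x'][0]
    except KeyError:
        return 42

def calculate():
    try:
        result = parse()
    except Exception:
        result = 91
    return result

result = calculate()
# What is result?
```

Step-by-step execution trace:
1. `calculate()` calls `parse()`.
2. In parse: `{}['x'][0]` raises KeyError; `except KeyError` catches it → returns 42.
3. In calculate: `result = parse()` → result = 42. No exception reaches calculate.
4. `except Exception` is skipped; calculate returns 42.
5. result = 42.
Result: 42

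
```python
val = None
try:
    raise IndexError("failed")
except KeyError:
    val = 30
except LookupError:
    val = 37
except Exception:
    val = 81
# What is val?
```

Step-by-step execution trace:
1. `raise IndexError(...)` raises IndexError.
2. `except KeyError` does not match (IndexError is not a subclass of KeyError); skipped.
3. `except LookupError` matches (IndexError is a subclass of LookupError) → val = 37.
4. `except Exception` is not reached.
Result: 37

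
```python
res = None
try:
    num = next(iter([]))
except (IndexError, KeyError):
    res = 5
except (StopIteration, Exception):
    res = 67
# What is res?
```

Step-by-step execution trace:
1. `num = next(iter([]))` raises StopIteration.
2. `except (IndexError, KeyError)` does not match StopIteration; skipped.
3. `except (StopIteration, Exception)` matches (StopIteration is in the tuple) → res = 67.
Result: 67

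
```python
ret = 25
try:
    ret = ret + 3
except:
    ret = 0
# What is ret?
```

Step-by-step execution trace:
1. ret starts at 25.
2. try: `ret = ret + 3` → ret = 28. No exception raised.
3. `except` is skipped.
Result: 28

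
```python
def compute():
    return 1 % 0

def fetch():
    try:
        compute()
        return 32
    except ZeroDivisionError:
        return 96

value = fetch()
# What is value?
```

Step-by-step execution trace:
1. `fetch()` calls `compute()`.
2. `compute()` evaluates `1 % 0`, which raises ZeroDivisionError; it propagates to the caller.
3. `return 32` is not reached.
4. `except ZeroDivisionError` in fetch matches → returns 96.
5. value = 96.
Result: 96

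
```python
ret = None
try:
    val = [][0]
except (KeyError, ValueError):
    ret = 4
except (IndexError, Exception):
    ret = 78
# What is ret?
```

Step-by-step execution trace:
1. `val = [][0]` raises IndexError.
2. `except (KeyError, ValueError)` does not match IndexError; skipped.
3. `except (IndexError, Exception)` matches (IndexError is in the tuple) → ret = 78.
Result: 78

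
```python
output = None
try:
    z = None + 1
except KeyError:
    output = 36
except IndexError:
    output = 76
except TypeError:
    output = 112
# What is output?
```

Step-by-step execution trace:
1. `z = None + 1` raises TypeError.
2. `except KeyError` does not match TypeError; skipped.
3. `except IndexError` does not match TypeError; skipped.
4. `except TypeError` matches → output = 112.
Result: 112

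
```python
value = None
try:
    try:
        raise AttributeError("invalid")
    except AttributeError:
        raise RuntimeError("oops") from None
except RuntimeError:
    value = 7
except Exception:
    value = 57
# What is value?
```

Step-by-step execution trace:
1. Inner try raises AttributeError; inner `except AttributeError` catches it.
2. `raise RuntimeError(...) from None` raises RuntimeError (from None suppresses __context__, but the active exception is still RuntimeError).
3. Outer `except RuntimeError` matches → value = 7.
4. `except Exception` is not reached.
Result: 7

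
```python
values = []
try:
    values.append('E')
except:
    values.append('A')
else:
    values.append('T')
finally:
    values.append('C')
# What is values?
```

Step-by-step execution trace:
1. try: `values.append('E')` → values = ['E']. No exception raised.
2. `except` is skipped.
3. `else` runs: `values.append('T')` → values = ['E', 'T'].
4. `finally` always runs: `values.append('C')` → values = ['E', 'T', 'C'].
Result: ['E', 'T', 'C']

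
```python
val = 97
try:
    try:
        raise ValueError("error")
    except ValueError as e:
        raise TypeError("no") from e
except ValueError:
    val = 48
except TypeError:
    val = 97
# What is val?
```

Step-by-step execution trace:
1. Inner try raises ValueError; inner `except ValueError as e` catches it.
2. `raise TypeError(...) from e` raises TypeError (ValueError is attached as __cause__, but only TypeError is active).
3. Outer `except ValueError` does not match TypeError; skipped.
4. Outer `except TypeError` matches → val = 97.
Result: 97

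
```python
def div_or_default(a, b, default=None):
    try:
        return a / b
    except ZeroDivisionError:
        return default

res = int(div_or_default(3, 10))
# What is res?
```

Step-by-step execution trace:
1. `div_or_default(3, 10)` enters try: `return 3 / 10` → returns 0.3. No exception raised.
2. `except ZeroDivisionError` is skipped.
3. `int(0.3)` → 0 → res = 0.
Result: 0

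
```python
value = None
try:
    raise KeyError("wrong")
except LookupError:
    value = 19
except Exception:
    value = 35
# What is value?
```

Step-by-step execution trace:
1. `raise KeyError(...)` raises KeyError.
2. `except LookupError` matches (KeyError is a subclass of LookupError) → value = 19.
3. `except Exception` is not reached.
Result: 19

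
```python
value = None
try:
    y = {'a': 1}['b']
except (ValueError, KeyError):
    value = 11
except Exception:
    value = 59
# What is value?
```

Step-by-step execution trace:
1. `y = {'a': 1}['b']` raises KeyError.
2. `except (ValueError, KeyError)` matches (KeyError is in the tuple) → value = 11.
3. `except Exception` is not reached.
Result: 11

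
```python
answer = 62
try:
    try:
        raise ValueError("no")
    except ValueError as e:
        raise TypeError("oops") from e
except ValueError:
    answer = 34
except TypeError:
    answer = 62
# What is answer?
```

Step-by-step execution trace:
1. Inner try raises ValueError; inner `except ValueError as e` catches it.
2. `raise TypeError(...) from e` raises TypeError (ValueError is attached as __cause__, but only TypeError is active).
3. Outer `except ValueError` does not match TypeError; skipped.
4. Outer `except TypeError` matches → answer = 62.
Result: 62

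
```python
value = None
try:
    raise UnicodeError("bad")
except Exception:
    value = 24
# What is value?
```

Step-by-step execution trace:
1. `raise UnicodeError(...)` raises UnicodeError.
2. `except Exception` matches (UnicodeError is a subclass of Exception) → value = 24.
Result: 24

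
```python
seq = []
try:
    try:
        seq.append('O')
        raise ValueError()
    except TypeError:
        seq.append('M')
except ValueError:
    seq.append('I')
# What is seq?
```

Step-by-step execution trace:
1. Inner try: `seq.append('O')` → seq = ['O'].
2. `raise ValueError()` raises ValueError.
3. Inner `except TypeError` does not match ValueError; exception propagates to outer try.
4. Outer `except ValueError` matches → `seq.append('I')` → seq = ['O', 'I'].
Result: ['O', 'I']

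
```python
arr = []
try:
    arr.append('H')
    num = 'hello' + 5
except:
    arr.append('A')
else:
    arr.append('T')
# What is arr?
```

Step-by-step execution trace:
1. try: `arr.append('H')` → arr = ['H'].
2. `num = 'hello' + 5` raises TypeError.
3. bare `except` matches → `arr.append('A')` → arr = ['H', 'A'].
4. `else` is skipped (an exception was raised).
Result: ['H', 'A']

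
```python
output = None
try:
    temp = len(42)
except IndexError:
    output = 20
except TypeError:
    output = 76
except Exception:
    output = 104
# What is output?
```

Step-by-step execution trace:
1. `temp = len(42)` raises TypeError.
2. `except IndexError` does not match TypeError; skipped.
3. `except TypeError` matches → output = 76.
4. Remaining except clauses are skipped.
Result: 76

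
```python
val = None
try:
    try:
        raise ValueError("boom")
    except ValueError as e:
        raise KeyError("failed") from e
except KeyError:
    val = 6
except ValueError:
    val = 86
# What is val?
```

Step-by-step execution trace:
1. Inner try raises ValueError; inner `except ValueError as e` catches it.
2. `raise KeyError(...) from e` raises KeyError (ValueError is attached as __cause__, but only KeyError is active).
3. Outer `except KeyError` matches → val = 6.
4. `except ValueError` is not reached.
Result: 6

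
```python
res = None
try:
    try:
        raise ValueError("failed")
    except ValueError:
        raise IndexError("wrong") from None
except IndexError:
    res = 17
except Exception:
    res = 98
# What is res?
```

Step-by-step execution trace:
1. Inner try raises ValueError; inner `except ValueError` catches it.
2. `raise IndexError(...) from None` raises IndexError (from None suppresses __context__, but the active exception is still IndexError).
3. Outer `except IndexError` matches → res = 17.
4. `except Exception` is not reached.
Result: 17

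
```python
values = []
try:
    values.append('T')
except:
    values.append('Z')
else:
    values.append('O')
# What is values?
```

Step-by-step execution trace:
1. try: `values.append('T')` → values = ['T']. No exception raised.
2. `except` is skipped.
3. `else` runs (try completed without exception): `values.append('O')` → values = ['T', 'O'].
Result: ['T', 'O']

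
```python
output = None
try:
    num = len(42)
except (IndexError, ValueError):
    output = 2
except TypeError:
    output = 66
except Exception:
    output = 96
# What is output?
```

Step-by-step execution trace:
1. `num = len(42)` raises TypeError.
2. `except (IndexError, ValueError)` does not match TypeError; skipped.
3. `except TypeError` matches (exact type match) → output = 66.
4. `except Exception` is not reached.
Result: 66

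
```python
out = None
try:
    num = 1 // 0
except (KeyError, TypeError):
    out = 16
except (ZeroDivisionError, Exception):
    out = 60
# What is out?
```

Step-by-step execution trace:
1. `num = 1 // 0` raises ZeroDivisionError.
2. `except (KeyError, TypeError)` does not match ZeroDivisionError; skipped.
3. `except (ZeroDivisionError, Exception)` matches (ZeroDivisionError is in the tuple) → out = 60.
Result: 60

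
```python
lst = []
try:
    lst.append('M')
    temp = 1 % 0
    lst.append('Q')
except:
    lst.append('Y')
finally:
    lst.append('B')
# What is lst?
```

Step-by-step execution trace:
1. try: `lst.append('M')` → lst = ['M'].
2. `temp = 1 % 0` raises ZeroDivisionError; `lst.append('Q')` is not reached.
3. bare `except` matches → `lst.append('Y')` → lst = ['M', 'Y'].
4. finally always runs: `lst.append('B')` → lst = ['M', 'Y', 'B'].
Result: ['M', 'Y', 'B']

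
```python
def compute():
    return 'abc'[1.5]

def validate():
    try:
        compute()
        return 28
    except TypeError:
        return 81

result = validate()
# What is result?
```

Step-by-step execution trace:
1. `validate()` calls `compute()`.
2. `compute()` evaluates `'abc'[1.5]`, which raises TypeError; it propagates to the caller.
3. `return 28` is not reached.
4. `except TypeError` in validate matches → returns 81.
5. result = 81.
Result: 81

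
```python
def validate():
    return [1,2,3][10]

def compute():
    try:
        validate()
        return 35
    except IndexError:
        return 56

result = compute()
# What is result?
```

Step-by-step execution trace:
1. `compute()` calls `validate()`.
2. `validate()` evaluates `[1,2,3][10]`, which raises IndexError; it propagates to the caller.
3. `return 35` is not reached.
4. `except IndexError` in compute matches → returns 56.
5. result = 56.
Result: 56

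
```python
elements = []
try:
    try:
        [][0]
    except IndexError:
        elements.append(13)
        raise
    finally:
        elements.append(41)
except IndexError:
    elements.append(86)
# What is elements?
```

Step-by-step execution trace:
1. Inner try: `[][0]` raises IndexError.
2. Inner `except IndexError` matches → `elements.append(13)` → elements = [13].
3. bare `raise` re-raises IndexError.
4. Inner `finally` runs during unwinding: `elements.append(41)` → elements = [13, 41].
5. Outer `except IndexError` matches → `elements.append(86)` → elements = [13, 41, 86].
Result: [13, 41, 86]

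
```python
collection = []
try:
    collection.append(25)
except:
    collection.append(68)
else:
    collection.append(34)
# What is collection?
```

Step-by-step execution trace:
1. try: `collection.append(25)` → collection = [25]. No exception raised.
2. `except` is skipped.
3. `else` runs (try completed without exception): `collection.append(34)` → collection = [25, 34].
Result: [25, 34]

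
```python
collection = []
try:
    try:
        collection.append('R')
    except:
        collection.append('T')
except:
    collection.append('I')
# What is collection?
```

Step-by-step execution trace:
1. Inner try: `collection.append('R')` → collection = ['R']. No exception raised.
2. Inner `except` is skipped.
3. Inner try completes normally; outer `except` is skipped.
Result: ['R']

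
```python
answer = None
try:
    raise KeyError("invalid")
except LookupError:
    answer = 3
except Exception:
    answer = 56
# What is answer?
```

Step-by-step execution trace:
1. `raise KeyError(...)` raises KeyError.
2. `except LookupError` matches (KeyError is a subclass of LookupError) → answer = 3.
3. `except Exception` is not reached.
Result: 3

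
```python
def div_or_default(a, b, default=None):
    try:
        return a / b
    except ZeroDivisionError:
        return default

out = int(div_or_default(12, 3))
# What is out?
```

Step-by-step execution trace:
1. `div_or_default(12, 3)` enters try: `return 12 / 3` → returns 4.0. No exception raised.
2. `except ZeroDivisionError` is skipped.
3. `int(4.0)` → 4 → out = 4.
Result: 4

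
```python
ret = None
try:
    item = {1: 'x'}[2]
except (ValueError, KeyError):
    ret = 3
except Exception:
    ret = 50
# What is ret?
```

Step-by-step execution trace:
1. `item = {1: 'x'}[2]` raises KeyError.
2. `except (ValueError, KeyError)` matches (KeyError is in the tuple) → ret = 3.
3. `except Exception` is not reached.
Result: 3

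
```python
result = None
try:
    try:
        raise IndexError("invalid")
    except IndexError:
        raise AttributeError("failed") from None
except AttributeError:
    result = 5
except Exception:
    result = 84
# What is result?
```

Step-by-step execution trace:
1. Inner try raises IndexError; inner `except IndexError` catches it.
2. `raise AttributeError(...) from None` raises AttributeError (from None suppresses __context__, but the active exception is still AttributeError).
3. Outer `except AttributeError` matches → result = 5.
4. `except Exception` is not reached.
Result: 5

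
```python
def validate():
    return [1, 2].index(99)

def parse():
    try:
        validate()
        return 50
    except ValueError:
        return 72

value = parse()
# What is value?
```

Step-by-step execution trace:
1. `parse()` calls `validate()`.
2. `validate()` evaluates `[1, 2].index(99)`, which raises ValueError; it propagates to the caller.
3. `return 50` is not reached.
4. `except ValueError` in parse matches → returns 72.
5. value = 72.
Result: 72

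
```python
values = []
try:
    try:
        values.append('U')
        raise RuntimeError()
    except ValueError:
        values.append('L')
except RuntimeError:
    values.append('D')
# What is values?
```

Step-by-step execution trace:
1. Inner try: `values.append('U')` → values = ['U'].
2. `raise RuntimeError()` raises RuntimeError.
3. Inner `except ValueError` does not match RuntimeError; exception propagates to outer try.
4. Outer `except RuntimeError` matches → `values.append('D')` → values = ['U', 'D'].
Result: ['U', 'D']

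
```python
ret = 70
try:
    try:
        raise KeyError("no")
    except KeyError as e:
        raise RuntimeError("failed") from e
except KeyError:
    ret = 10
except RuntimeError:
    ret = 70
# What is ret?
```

Step-by-step execution trace:
1. Inner try raises KeyError; inner `except KeyError as e` catches it.
2. `raise RuntimeError(...) from e` raises RuntimeError (KeyError is attached as __cause__, but only RuntimeError is active).
3. Outer `except KeyError` does not match RuntimeError; skipped.
4. Outer `except RuntimeError` matches → ret = 70.
Result: 70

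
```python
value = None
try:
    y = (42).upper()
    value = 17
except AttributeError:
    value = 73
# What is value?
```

Step-by-step execution trace:
1. `y = (42).upper()` raises AttributeError.
2. `value = 17` is not reached.
3. `except AttributeError` matches → value = 73.
Result: 73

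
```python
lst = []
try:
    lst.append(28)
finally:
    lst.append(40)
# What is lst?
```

Step-by-step execution trace:
1. try: `lst.append(28)` → lst = [28].
2. The try body completes without raising.
3. finally always runs: `lst.append(40)` → lst = [28, 40].
Result: [28, 40]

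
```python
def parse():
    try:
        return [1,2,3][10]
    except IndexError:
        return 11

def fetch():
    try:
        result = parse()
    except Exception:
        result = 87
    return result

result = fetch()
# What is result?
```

Step-by-step execution trace:
1. `fetch()` calls `parse()`.
2. In parse: `[1,2,3][10]` raises IndexError; `except IndexError` catches it → returns 11.
3. In fetch: `result = parse()` → result = 11. No exception reaches fetch.
4. `except Exception` is skipped; fetch returns 11.
5. result = 11.
Result: 11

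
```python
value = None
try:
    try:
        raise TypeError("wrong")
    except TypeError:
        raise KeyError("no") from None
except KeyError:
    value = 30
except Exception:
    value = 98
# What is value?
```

Step-by-step execution trace:
1. Inner try raises TypeError; inner `except TypeError` catches it.
2. `raise KeyError(...) from None` raises KeyError (from None suppresses __context__, but the active exception is still KeyError).
3. Outer `except KeyError` matches → value = 30.
4. `except Exception` is not reached.
Result: 30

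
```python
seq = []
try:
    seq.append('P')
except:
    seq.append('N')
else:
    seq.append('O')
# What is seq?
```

Step-by-step execution trace:
1. try: `seq.append('P')` → seq = ['P']. No exception raised.
2. `except` is skipped.
3. `else` runs (try completed without exception): `seq.append('O')` → seq = ['P', 'O'].
Result: ['P', 'O']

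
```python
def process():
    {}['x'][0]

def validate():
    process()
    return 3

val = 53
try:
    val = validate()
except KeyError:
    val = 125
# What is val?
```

Step-by-step execution trace:
1. val starts at 53.
2. try: `validate()` calls `process()`.
3. `process()` evaluates `{}['x'][0]`, which raises KeyError; it propagates through validate (uncaught).
4. `return 3` in validate is not reached; the assignment to val does not complete.
5. `except KeyError` matches → val = 125.
Result: 125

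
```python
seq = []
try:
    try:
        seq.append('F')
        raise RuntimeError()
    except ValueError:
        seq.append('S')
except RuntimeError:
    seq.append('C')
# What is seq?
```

Step-by-step execution trace:
1. Inner try: `seq.append('F')` → seq = ['F'].
2. `raise RuntimeError()` raises RuntimeError.
3. Inner `except ValueError` does not match RuntimeError; exception propagates to outer try.
4. Outer `except RuntimeError` matches → `seq.append('C')` → seq = ['F', 'C'].
Result: ['F', 'C']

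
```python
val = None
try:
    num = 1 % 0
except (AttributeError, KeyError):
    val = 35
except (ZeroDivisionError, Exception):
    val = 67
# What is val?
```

Step-by-step execution trace:
1. `num = 1 % 0` raises ZeroDivisionError.
2. `except (AttributeError, KeyError)` does not match ZeroDivisionError; skipped.
3. `except (ZeroDivisionError, Exception)` matches (ZeroDivisionError is in the tuple) → val = 67.
Result: 67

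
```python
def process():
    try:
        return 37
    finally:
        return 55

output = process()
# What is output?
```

Step-by-step execution trace:
1. `process()` enters try: `return 37` sets pending return value 37.
2. Before returning, `finally: return 55` runs and overrides the pending return.
3. process() returns 55 → output = 55.
Result: 55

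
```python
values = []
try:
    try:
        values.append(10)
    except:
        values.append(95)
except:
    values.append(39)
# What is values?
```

Step-by-step execution trace:
1. Inner try: `values.append(10)` → values = [10]. No exception raised.
2. Inner `except` is skipped.
3. Inner try completes normally; outer `except` is skipped.
Result: [10]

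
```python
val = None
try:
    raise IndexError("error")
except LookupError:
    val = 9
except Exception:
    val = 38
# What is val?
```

Step-by-step execution trace:
1. `raise IndexError(...)` raises IndexError.
2. `except LookupError` matches (IndexError is a subclass of LookupError) → val = 9.
3. `except Exception` is not reached.
Result: 9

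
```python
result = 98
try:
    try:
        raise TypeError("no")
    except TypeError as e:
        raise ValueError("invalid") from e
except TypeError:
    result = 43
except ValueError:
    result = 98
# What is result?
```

Step-by-step execution trace:
1. Inner try raises TypeError; inner `except TypeError as e` catches it.
2. `raise ValueError(...) from e` raises ValueError (TypeError is attached as __cause__, but only ValueError is active).
3. Outer `except TypeError` does not match ValueError; skipped.
4. Outer `except ValueError` matches → result = 98.
Result: 98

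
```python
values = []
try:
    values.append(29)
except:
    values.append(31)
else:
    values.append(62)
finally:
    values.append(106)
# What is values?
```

Step-by-step execution trace:
1. try: `values.append(29)` → values = [29]. No exception raised.
2. `except` is skipped.
3. `else` runs: `values.append(62)` → values = [29, 62].
4. `finally` always runs: `values.append(106)` → values = [29, 62, 106].
Result: [29, 62, 106]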